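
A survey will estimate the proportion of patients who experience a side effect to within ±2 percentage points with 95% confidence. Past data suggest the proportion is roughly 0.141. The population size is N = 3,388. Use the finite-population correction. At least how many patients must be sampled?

For a proportion with margin E = 0.02 at 95% confidence, z = 1.960.
n = p̂(1−p̂)(z/E)² = 0.141 × 0.859 × (1.960/0.02)² = 1163.23 — call this n₀.
Finite-population correction with N = 3,388: n = n₀ / (1 + (n₀−1)/N) = 1163.23 / 1.343 = 866.14
Round up: n = 867.

n = 867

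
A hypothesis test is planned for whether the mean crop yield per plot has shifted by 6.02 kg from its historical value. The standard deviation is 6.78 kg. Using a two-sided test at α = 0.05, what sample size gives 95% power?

For a one-sample z-test, n = ((z_{α/2} + z_β)·σ/δ)².
z_{α/2} = 1.960 (two-sided α = 0.05); z_β = 1.645 (power 95% → β = 0.05).
n = (3.605 × 6.78 / 6.02)² = 16.48
Round up: n = 17.

n = 17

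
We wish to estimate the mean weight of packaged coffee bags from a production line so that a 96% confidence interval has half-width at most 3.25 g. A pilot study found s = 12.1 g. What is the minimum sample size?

For a mean, the margin of error is E = z·σ/√n, so n = (zσ/E)².
At 96% confidence, z = 2.054.
n = (2.054 × 12.1 / 3.25)² = 58.48
Round up: n = 59.

n = 59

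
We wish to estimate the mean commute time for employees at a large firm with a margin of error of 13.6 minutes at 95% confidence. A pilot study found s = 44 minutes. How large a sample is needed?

For a mean, the margin of error is E = z·σ/√n, so n = (zσ/E)².
At 95% confidence, z = 1.960.
n = (1.960 × 44 / 13.6)² = 40.21
Round up: n = 41.

41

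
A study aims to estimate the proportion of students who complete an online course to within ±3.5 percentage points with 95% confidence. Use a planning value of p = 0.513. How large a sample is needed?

For a proportion with margin E = 0.035 at 95% confidence, z = 1.960.
n = p̂(1−p̂)(z/E)² = 0.513 × 0.487 × (1.960/0.035)² = 783.47
Round up: n = 784.

n = 784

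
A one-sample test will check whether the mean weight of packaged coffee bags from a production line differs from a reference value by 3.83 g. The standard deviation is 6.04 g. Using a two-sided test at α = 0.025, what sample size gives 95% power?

For a one-sample z-test, n = ((z_{α/2} + z_β)·σ/δ)².
z_{α/2} = 2.241 (two-sided α = 0.025); z_β = 1.645 (power 95% → β = 0.05).
n = (3.886 × 6.04 / 3.83)² = 37.56
Round up: n = 38.

38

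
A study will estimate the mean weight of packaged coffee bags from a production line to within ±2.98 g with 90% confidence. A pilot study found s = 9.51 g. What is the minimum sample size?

For a mean, the margin of error is E = z·σ/√n, so n = (zσ/E)².
At 90% confidence, z = 1.645.
n = (1.645 × 9.51 / 2.98)² = 27.56
Round up: n = 28.

28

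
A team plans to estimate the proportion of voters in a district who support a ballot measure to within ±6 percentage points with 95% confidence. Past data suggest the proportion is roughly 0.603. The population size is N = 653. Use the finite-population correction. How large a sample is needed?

n = 184

For a proportion with margin E = 0.06 at 95% confidence, z = 1.960.
n = p̂(1−p̂)(z/E)² = 0.603 × 0.397 × (1.960/0.06)² = 255.46 — call this n₀.
Finite-population correction with N = 653: n = n₀ / (1 + (n₀−1)/N) = 255.46 / 1.39 = 183.78
Round up: n = 184.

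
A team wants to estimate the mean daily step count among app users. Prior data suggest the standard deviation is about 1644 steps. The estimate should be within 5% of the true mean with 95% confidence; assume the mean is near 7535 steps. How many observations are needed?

n = 74

For a mean, the margin of error is E = z·σ/√n, so n = (zσ/E)².
At 95% confidence, z = 1.960.
E = 5% of 7535 = 376.8 steps.
n = (1.960 × 1644 / 376.8)² = 73.15
Round up: n = 74.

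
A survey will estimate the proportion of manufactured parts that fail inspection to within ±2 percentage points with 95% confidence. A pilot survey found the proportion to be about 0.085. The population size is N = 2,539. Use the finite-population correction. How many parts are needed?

For a proportion with margin E = 0.02 at 95% confidence, z = 1.960.
n = p̂(1−p̂)(z/E)² = 0.085 × 0.915 × (1.960/0.02)² = 746.95 — call this n₀.
Finite-population correction with N = 2,539: n = n₀ / (1 + (n₀−1)/N) = 746.95 / 1.294 = 577.24
Round up: n = 578.

578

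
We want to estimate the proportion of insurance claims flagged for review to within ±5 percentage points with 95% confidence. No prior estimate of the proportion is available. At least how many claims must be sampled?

For a proportion with margin E = 0.05 at 95% confidence, z = 1.960.
With no prior estimate, use p = 0.5, which maximizes p(1−p) at 0.25.
n = 0.25 × (z/E)² = 0.25 × (1.960/0.05)² = 384.16
Round up: n = 385.

385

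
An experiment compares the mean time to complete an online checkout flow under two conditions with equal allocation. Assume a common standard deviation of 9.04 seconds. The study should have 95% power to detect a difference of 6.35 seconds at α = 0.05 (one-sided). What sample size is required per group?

For two equal groups, n per group = 2·((z_α + z_β)·σ/δ)².
z_α = 1.645; z_β = 1.645 (power 95%).
n = 2 × (3.290 × 9.04 / 6.35)² = 2 × 21.94 = 43.88
Round up: n = 44 per group.

44 per group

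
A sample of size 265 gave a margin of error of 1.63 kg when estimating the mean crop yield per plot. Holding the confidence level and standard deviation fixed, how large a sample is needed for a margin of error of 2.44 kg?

119

Margin of error scales as 1/√n, so n₂ = n₁·(E₁/E₂)².
n₂ = 265 × (1.63/2.44)² = 265 × 0.4463 = 118.27
Round up: n₂ = 119.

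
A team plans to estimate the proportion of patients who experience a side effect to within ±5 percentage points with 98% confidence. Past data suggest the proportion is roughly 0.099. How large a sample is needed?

For a proportion with margin E = 0.05 at 98% confidence, z = 2.326.
n = p̂(1−p̂)(z/E)² = 0.099 × 0.901 × (2.326/0.05)² = 193.04
Round up: n = 194.

194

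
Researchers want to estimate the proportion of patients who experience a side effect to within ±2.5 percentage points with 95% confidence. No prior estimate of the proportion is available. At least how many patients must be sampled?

For a proportion with margin E = 0.025 at 95% confidence, z = 1.960.
With no prior estimate, use p = 0.5, which maximizes p(1−p) at 0.25.
n = 0.25 × (z/E)² = 0.25 × (1.960/0.025)² = 1536.64
Round up: n = 1537.

n = 1537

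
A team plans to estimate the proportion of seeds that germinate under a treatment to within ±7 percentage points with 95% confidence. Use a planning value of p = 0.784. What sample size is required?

133

For a proportion with margin E = 0.07 at 95% confidence, z = 1.960.
n = p̂(1−p̂)(z/E)² = 0.784 × 0.216 × (1.960/0.07)² = 132.77
Round up: n = 133.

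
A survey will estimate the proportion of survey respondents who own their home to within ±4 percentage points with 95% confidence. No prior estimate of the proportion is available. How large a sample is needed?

601

For a proportion with margin E = 0.04 at 95% confidence, z = 1.960.
With no prior estimate, use p = 0.5, which maximizes p(1−p) at 0.25.
n = 0.25 × (z/E)² = 0.25 × (1.960/0.04)² = 600.25
Round up: n = 601.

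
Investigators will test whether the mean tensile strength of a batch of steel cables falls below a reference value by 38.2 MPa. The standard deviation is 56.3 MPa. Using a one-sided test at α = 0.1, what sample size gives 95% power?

19

For a one-sample z-test, n = ((z_α + z_β)·σ/δ)².
z_α = 1.282 (one-sided α = 0.1); z_β = 1.645 (power 95% → β = 0.05).
n = (2.927 × 56.3 / 38.2)² = 18.61
Round up: n = 19.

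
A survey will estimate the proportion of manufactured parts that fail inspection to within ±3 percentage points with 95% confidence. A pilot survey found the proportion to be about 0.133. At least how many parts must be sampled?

493

For a proportion with margin E = 0.03 at 95% confidence, z = 1.960.
n = p̂(1−p̂)(z/E)² = 0.133 × 0.867 × (1.960/0.03)² = 492.20
Round up: n = 493.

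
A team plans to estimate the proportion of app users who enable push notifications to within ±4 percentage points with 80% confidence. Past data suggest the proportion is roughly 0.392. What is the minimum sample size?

For a proportion with margin E = 0.04 at 80% confidence, z = 1.282.
n = p̂(1−p̂)(z/E)² = 0.392 × 0.608 × (1.282/0.04)² = 244.82
Round up: n = 245.

245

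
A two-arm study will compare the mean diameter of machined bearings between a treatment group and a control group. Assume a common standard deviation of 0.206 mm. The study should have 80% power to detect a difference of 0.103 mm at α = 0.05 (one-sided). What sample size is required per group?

50 per group

For two equal groups, n per group = 2·((z_α + z_β)·σ/δ)².
z_α = 1.645; z_β = 0.842 (power 80%).
n = 2 × (2.487 × 0.206 / 0.103)² = 2 × 24.74 = 49.48
Round up: n = 50 per group.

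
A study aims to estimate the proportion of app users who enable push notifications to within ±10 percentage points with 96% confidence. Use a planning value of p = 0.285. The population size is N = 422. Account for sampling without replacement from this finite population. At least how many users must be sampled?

72

For a proportion with margin E = 0.1 at 96% confidence, z = 2.054.
n = p̂(1−p̂)(z/E)² = 0.285 × 0.715 × (2.054/0.1)² = 85.97 — call this n₀.
Finite-population correction with N = 422: n = n₀ / (1 + (n₀−1)/N) = 85.97 / 1.201 = 71.58
Round up: n = 72.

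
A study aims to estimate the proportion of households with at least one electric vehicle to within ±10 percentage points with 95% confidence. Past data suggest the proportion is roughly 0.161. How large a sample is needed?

For a proportion with margin E = 0.1 at 95% confidence, z = 1.960.
n = p̂(1−p̂)(z/E)² = 0.161 × 0.839 × (1.960/0.1)² = 51.89
Round up: n = 52.

52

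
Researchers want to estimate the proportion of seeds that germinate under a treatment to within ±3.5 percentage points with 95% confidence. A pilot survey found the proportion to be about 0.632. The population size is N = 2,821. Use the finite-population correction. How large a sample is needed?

580

For a proportion with margin E = 0.035 at 95% confidence, z = 1.960.
n = p̂(1−p̂)(z/E)² = 0.632 × 0.368 × (1.960/0.035)² = 729.36 — call this n₀.
Finite-population correction with N = 2,821: n = n₀ / (1 + (n₀−1)/N) = 729.36 / 1.258 = 579.78
Round up: n = 580.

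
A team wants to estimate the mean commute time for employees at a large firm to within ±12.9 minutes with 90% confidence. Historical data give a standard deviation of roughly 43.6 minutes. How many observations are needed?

31

For a mean, the margin of error is E = z·σ/√n, so n = (zσ/E)².
At 90% confidence, z = 1.645.
n = (1.645 × 43.6 / 12.9)² = 30.91
Round up: n = 31.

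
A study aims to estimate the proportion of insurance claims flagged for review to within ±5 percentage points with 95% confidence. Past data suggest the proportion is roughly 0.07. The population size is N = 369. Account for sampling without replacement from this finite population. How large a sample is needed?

79

For a proportion with margin E = 0.05 at 95% confidence, z = 1.960.
n = p̂(1−p̂)(z/E)² = 0.07 × 0.93 × (1.960/0.05)² = 100.04 — call this n₀.
Finite-population correction with N = 369: n = n₀ / (1 + (n₀−1)/N) = 100.04 / 1.268 = 78.90
Round up: n = 79.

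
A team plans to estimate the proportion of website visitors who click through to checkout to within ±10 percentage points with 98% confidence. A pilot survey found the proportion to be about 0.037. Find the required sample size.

20

For a proportion with margin E = 0.1 at 98% confidence, z = 2.326.
n = p̂(1−p̂)(z/E)² = 0.037 × 0.963 × (2.326/0.1)² = 19.28
Round up: n = 20.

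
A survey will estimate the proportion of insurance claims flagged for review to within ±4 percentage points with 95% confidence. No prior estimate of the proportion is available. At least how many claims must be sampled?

For a proportion with margin E = 0.04 at 95% confidence, z = 1.960.
With no prior estimate, use p = 0.5, which maximizes p(1−p) at 0.25.
n = 0.25 × (z/E)² = 0.25 × (1.960/0.04)² = 600.25
Round up: n = 601.

601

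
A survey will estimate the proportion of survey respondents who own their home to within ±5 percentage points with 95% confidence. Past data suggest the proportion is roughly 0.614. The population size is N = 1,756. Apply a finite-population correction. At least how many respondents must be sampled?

302

For a proportion with margin E = 0.05 at 95% confidence, z = 1.960.
n = p̂(1−p̂)(z/E)² = 0.614 × 0.386 × (1.960/0.05)² = 364.19 — call this n₀.
Finite-population correction with N = 1,756: n = n₀ / (1 + (n₀−1)/N) = 364.19 / 1.207 = 301.73
Round up: n = 302.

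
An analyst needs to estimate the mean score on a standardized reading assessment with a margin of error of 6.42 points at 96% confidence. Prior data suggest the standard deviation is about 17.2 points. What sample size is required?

For a mean, the margin of error is E = z·σ/√n, so n = (zσ/E)².
At 96% confidence, z = 2.054.
n = (2.054 × 17.2 / 6.42)² = 30.28
Round up: n = 31.

31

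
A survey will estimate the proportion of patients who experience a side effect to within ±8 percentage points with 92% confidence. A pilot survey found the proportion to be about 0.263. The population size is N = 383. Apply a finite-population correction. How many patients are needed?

For a proportion with margin E = 0.08 at 92% confidence, z = 1.751.
n = p̂(1−p̂)(z/E)² = 0.263 × 0.737 × (1.751/0.08)² = 92.86 — call this n₀.
Finite-population correction with N = 383: n = n₀ / (1 + (n₀−1)/N) = 92.86 / 1.24 = 74.89
Round up: n = 75.

75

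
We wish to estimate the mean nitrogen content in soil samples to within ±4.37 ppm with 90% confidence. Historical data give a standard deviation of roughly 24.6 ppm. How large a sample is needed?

For a mean, the margin of error is E = z·σ/√n, so n = (zσ/E)².
At 90% confidence, z = 1.645.
n = (1.645 × 24.6 / 4.37)² = 85.75
Round up: n = 86.

86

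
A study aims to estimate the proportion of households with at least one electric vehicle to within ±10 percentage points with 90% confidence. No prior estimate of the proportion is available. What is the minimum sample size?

68

For a proportion with margin E = 0.1 at 90% confidence, z = 1.645.
With no prior estimate, use p = 0.5, which maximizes p(1−p) at 0.25.
n = 0.25 × (z/E)² = 0.25 × (1.645/0.1)² = 67.65
Round up: n = 68.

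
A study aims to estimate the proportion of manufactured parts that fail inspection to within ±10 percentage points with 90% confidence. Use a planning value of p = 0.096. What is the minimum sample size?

For a proportion with margin E = 0.1 at 90% confidence, z = 1.645.
n = p̂(1−p̂)(z/E)² = 0.096 × 0.904 × (1.645/0.1)² = 23.48
Round up: n = 24.

24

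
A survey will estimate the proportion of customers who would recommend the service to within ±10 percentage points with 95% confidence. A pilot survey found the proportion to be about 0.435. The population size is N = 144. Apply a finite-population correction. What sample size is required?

58

For a proportion with margin E = 0.1 at 95% confidence, z = 1.960.
n = p̂(1−p̂)(z/E)² = 0.435 × 0.565 × (1.960/0.1)² = 94.42 — call this n₀.
Finite-population correction with N = 144: n = n₀ / (1 + (n₀−1)/N) = 94.42 / 1.649 = 57.26
Round up: n = 58.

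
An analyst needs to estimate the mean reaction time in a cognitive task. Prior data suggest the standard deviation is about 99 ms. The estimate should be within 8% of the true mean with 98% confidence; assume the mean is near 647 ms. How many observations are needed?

For a mean, the margin of error is E = z·σ/√n, so n = (zσ/E)².
At 98% confidence, z = 2.326.
E = 8% of 647 = 51.76 ms.
n = (2.326 × 99 / 51.76)² = 19.79
Round up: n = 20.

20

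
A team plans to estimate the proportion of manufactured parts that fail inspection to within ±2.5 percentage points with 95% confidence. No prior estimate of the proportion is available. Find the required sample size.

1537

For a proportion with margin E = 0.025 at 95% confidence, z = 1.960.
With no prior estimate, use p = 0.5, which maximizes p(1−p) at 0.25.
n = 0.25 × (z/E)² = 0.25 × (1.960/0.025)² = 1536.64
Round up: n = 1537.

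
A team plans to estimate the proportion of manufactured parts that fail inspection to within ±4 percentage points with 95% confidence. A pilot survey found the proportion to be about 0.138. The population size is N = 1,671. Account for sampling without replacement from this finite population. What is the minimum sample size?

245

For a proportion with margin E = 0.04 at 95% confidence, z = 1.960.
n = p̂(1−p̂)(z/E)² = 0.138 × 0.862 × (1.960/0.04)² = 285.61 — call this n₀.
Finite-population correction with N = 1,671: n = n₀ / (1 + (n₀−1)/N) = 285.61 / 1.17 = 244.11
Round up: n = 245.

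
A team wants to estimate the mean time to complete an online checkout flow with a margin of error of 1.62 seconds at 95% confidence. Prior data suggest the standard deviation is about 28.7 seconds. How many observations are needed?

n = 1206

For a mean, the margin of error is E = z·σ/√n, so n = (zσ/E)².
At 95% confidence, z = 1.960.
n = (1.960 × 28.7 / 1.62)² = 1205.72
Round up: n = 1206.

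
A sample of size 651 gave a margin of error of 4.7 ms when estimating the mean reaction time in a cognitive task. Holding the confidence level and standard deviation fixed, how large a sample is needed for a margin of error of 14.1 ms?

Margin of error scales as 1/√n, so n₂ = n₁·(E₁/E₂)².
n₂ = 651 × (4.7/14.1)² = 651 × 0.1111 = 72.33
Round up: n₂ = 73.

n = 73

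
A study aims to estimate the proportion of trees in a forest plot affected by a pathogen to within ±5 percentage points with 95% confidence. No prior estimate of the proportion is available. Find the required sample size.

For a proportion with margin E = 0.05 at 95% confidence, z = 1.960.
With no prior estimate, use p = 0.5, which maximizes p(1−p) at 0.25.
n = 0.25 × (z/E)² = 0.25 × (1.960/0.05)² = 384.16
Round up: n = 385.

n = 385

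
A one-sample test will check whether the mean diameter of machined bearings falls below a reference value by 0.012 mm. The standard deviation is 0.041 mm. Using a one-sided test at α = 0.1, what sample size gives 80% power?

53

For a one-sample z-test, n = ((z_α + z_β)·σ/δ)².
z_α = 1.282 (one-sided α = 0.1); z_β = 0.842 (power 80% → β = 0.2).
n = (2.124 × 0.041 / 0.012)² = 52.66
Round up: n = 53.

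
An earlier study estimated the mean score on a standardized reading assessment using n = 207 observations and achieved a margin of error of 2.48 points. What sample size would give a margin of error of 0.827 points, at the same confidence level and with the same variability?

1862

Margin of error scales as 1/√n, so n₂ = n₁·(E₁/E₂)².
n₂ = 207 × (2.48/0.827)² = 207 × 8.993 = 1861.55
Round up: n₂ = 1862.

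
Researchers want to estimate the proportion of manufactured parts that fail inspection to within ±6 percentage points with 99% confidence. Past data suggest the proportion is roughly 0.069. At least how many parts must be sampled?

119

For a proportion with margin E = 0.06 at 99% confidence, z = 2.576.
n = p̂(1−p̂)(z/E)² = 0.069 × 0.931 × (2.576/0.06)² = 118.41
Round up: n = 119.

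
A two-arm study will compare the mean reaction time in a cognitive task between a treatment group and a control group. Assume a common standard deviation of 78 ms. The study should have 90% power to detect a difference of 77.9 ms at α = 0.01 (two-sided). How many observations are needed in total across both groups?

60 total

For two equal groups, n per group = 2·((z_{α/2} + z_β)·σ/δ)².
z_{α/2} = 2.576; z_β = 1.282 (power 90%).
n = 2 × (3.858 × 78 / 77.9)² = 2 × 14.92 = 29.84
Round up: n = 30 per group.
Total across both groups: 2 × 30 = 60.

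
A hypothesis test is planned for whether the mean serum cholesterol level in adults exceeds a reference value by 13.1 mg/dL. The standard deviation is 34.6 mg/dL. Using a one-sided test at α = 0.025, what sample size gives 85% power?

63

For a one-sample z-test, n = ((z_α + z_β)·σ/δ)².
z_α = 1.960 (one-sided α = 0.025); z_β = 1.036 (power 85% → β = 0.15).
n = (2.996 × 34.6 / 13.1)² = 62.62
Round up: n = 63.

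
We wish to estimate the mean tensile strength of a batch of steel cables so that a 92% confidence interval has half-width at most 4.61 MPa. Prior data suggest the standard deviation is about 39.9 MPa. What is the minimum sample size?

230

For a mean, the margin of error is E = z·σ/√n, so n = (zσ/E)².
At 92% confidence, z = 1.751.
n = (1.751 × 39.9 / 4.61)² = 229.68
Round up: n = 230.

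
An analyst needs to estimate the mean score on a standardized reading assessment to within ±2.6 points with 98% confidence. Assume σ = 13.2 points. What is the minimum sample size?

For a mean, the margin of error is E = z·σ/√n, so n = (zσ/E)².
At 98% confidence, z = 2.326.
n = (2.326 × 13.2 / 2.6)² = 139.45
Round up: n = 140.

n = 140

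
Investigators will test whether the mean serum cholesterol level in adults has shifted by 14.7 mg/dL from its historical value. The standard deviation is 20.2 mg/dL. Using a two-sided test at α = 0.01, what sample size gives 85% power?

n = 25

For a one-sample z-test, n = ((z_{α/2} + z_β)·σ/δ)².
z_{α/2} = 2.576 (two-sided α = 0.01); z_β = 1.036 (power 85% → β = 0.15).
n = (3.612 × 20.2 / 14.7)² = 24.64
Round up: n = 25.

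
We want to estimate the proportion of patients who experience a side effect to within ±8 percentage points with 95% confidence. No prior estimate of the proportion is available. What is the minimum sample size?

151

For a proportion with margin E = 0.08 at 95% confidence, z = 1.960.
With no prior estimate, use p = 0.5, which maximizes p(1−p) at 0.25.
n = 0.25 × (z/E)² = 0.25 × (1.960/0.08)² = 150.06
Round up: n = 151.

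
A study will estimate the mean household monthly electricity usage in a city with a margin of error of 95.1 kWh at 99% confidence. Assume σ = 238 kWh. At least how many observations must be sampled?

42

For a mean, the margin of error is E = z·σ/√n, so n = (zσ/E)².
At 99% confidence, z = 2.576.
n = (2.576 × 238 / 95.1)² = 41.56
Round up: n = 42.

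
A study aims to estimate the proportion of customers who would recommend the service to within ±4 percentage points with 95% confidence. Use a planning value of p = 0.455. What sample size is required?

596

For a proportion with margin E = 0.04 at 95% confidence, z = 1.960.
n = p̂(1−p̂)(z/E)² = 0.455 × 0.545 × (1.960/0.04)² = 595.39
Round up: n = 596.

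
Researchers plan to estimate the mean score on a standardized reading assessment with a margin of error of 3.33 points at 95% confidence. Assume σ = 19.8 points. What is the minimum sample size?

136

For a mean, the margin of error is E = z·σ/√n, so n = (zσ/E)².
At 95% confidence, z = 1.960.
n = (1.960 × 19.8 / 3.33)² = 135.82
Round up: n = 136.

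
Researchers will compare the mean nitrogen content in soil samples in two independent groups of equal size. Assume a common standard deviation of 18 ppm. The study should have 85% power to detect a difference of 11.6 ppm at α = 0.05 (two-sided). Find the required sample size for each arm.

44 per group

For two equal groups, n per group = 2·((z_{α/2} + z_β)·σ/δ)².
z_{α/2} = 1.960; z_β = 1.036 (power 85%).
n = 2 × (2.996 × 18 / 11.6)² = 2 × 21.61 = 43.22
Round up: n = 44 per group.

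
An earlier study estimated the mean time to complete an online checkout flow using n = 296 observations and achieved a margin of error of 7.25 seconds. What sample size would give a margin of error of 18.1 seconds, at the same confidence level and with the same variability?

48

Margin of error scales as 1/√n, so n₂ = n₁·(E₁/E₂)².
n₂ = 296 × (7.25/18.1)² = 296 × 0.1604 = 47.48
Round up: n₂ = 48.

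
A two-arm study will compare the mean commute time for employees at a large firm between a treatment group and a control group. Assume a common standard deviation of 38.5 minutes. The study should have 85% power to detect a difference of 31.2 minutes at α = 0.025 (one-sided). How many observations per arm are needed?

For two equal groups, n per group = 2·((z_α + z_β)·σ/δ)².
z_α = 1.960; z_β = 1.036 (power 85%).
n = 2 × (2.996 × 38.5 / 31.2)² = 2 × 13.67 = 27.34
Round up: n = 28 per group.

28 per group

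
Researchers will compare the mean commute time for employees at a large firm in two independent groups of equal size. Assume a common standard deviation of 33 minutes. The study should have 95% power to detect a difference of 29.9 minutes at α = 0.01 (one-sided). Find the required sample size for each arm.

For two equal groups, n per group = 2·((z_α + z_β)·σ/δ)².
z_α = 2.326; z_β = 1.645 (power 95%).
n = 2 × (3.971 × 33 / 29.9)² = 2 × 19.21 = 38.42
Round up: n = 39 per group.

39 per group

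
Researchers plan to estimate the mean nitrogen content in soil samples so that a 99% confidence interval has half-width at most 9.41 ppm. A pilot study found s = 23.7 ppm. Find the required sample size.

n = 43

For a mean, the margin of error is E = z·σ/√n, so n = (zσ/E)².
At 99% confidence, z = 2.576.
n = (2.576 × 23.7 / 9.41)² = 42.09
Round up: n = 43.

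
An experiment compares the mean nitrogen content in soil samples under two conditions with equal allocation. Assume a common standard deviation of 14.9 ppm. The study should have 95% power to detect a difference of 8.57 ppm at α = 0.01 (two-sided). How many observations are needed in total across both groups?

216 total

For two equal groups, n per group = 2·((z_{α/2} + z_β)·σ/δ)².
z_{α/2} = 2.576; z_β = 1.645 (power 95%).
n = 2 × (4.221 × 14.9 / 8.57)² = 2 × 53.86 = 107.72
Round up: n = 108 per group.
Total across both groups: 2 × 108 = 216.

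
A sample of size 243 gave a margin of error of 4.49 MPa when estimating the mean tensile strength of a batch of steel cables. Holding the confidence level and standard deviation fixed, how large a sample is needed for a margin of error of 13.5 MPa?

n = 27

Margin of error scales as 1/√n, so n₂ = n₁·(E₁/E₂)².
n₂ = 243 × (4.49/13.5)² = 243 × 0.1106 = 26.88
Round up: n₂ = 27.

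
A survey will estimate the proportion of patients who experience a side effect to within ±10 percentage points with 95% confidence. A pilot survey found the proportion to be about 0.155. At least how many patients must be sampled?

n = 51

For a proportion with margin E = 0.1 at 95% confidence, z = 1.960.
n = p̂(1−p̂)(z/E)² = 0.155 × 0.845 × (1.960/0.1)² = 50.32
Round up: n = 51.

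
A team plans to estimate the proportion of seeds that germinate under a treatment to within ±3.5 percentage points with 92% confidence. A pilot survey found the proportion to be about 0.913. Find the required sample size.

For a proportion with margin E = 0.035 at 92% confidence, z = 1.751.
n = p̂(1−p̂)(z/E)² = 0.913 × 0.087 × (1.751/0.035)² = 198.80
Round up: n = 199.

199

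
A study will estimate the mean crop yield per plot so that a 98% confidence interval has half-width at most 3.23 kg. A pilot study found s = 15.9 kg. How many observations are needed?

For a mean, the margin of error is E = z·σ/√n, so n = (zσ/E)².
At 98% confidence, z = 2.326.
n = (2.326 × 15.9 / 3.23)² = 131.10
Round up: n = 132.

n = 132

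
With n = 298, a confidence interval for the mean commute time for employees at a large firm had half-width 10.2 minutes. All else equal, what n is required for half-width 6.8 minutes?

Margin of error scales as 1/√n, so n₂ = n₁·(E₁/E₂)².
n₂ = 298 × (10.2/6.8)² = 298 × 2.25 = 670.50
Round up: n₂ = 671.

671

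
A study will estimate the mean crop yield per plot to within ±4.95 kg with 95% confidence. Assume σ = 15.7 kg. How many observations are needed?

For a mean, the margin of error is E = z·σ/√n, so n = (zσ/E)².
At 95% confidence, z = 1.960.
n = (1.960 × 15.7 / 4.95)² = 38.65
Round up: n = 39.

39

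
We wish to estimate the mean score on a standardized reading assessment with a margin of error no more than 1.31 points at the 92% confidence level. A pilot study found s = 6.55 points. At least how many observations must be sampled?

77

For a mean, the margin of error is E = z·σ/√n, so n = (zσ/E)².
At 92% confidence, z = 1.751.
n = (1.751 × 6.55 / 1.31)² = 76.65
Round up: n = 77.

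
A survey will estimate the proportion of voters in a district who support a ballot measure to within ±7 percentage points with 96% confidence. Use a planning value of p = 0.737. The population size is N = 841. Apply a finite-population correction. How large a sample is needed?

For a proportion with margin E = 0.07 at 96% confidence, z = 2.054.
n = p̂(1−p̂)(z/E)² = 0.737 × 0.263 × (2.054/0.07)² = 166.89 — call this n₀.
Finite-population correction with N = 841: n = n₀ / (1 + (n₀−1)/N) = 166.89 / 1.197 = 139.42
Round up: n = 140.

n = 140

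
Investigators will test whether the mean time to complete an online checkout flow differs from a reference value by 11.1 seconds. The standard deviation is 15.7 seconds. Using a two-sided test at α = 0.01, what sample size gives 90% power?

For a one-sample z-test, n = ((z_{α/2} + z_β)·σ/δ)².
z_{α/2} = 2.576 (two-sided α = 0.01); z_β = 1.282 (power 90% → β = 0.1).
n = (3.858 × 15.7 / 11.1)² = 29.78
Round up: n = 30.

n = 30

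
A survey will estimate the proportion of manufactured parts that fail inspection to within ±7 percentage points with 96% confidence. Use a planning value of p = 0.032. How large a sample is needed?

For a proportion with margin E = 0.07 at 96% confidence, z = 2.054.
n = p̂(1−p̂)(z/E)² = 0.032 × 0.968 × (2.054/0.07)² = 26.67
Round up: n = 27.

27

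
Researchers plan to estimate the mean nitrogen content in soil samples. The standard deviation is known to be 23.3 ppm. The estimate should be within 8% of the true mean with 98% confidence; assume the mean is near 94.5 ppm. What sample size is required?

n = 52

For a mean, the margin of error is E = z·σ/√n, so n = (zσ/E)².
At 98% confidence, z = 2.326.
E = 8% of 94.5 = 7.56 ppm.
n = (2.326 × 23.3 / 7.56)² = 51.39
Round up: n = 52.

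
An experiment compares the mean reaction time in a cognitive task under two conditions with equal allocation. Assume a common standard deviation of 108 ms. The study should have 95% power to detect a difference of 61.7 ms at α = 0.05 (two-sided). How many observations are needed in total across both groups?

160 total

For two equal groups, n per group = 2·((z_{α/2} + z_β)·σ/δ)².
z_{α/2} = 1.960; z_β = 1.645 (power 95%).
n = 2 × (3.605 × 108 / 61.7)² = 2 × 39.82 = 79.64
Round up: n = 80 per group.
Total across both groups: 2 × 80 = 160.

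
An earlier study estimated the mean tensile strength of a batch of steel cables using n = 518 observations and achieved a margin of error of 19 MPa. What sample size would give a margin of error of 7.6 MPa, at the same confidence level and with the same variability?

Margin of error scales as 1/√n, so n₂ = n₁·(E₁/E₂)².
n₂ = 518 × (19/7.6)² = 518 × 6.25 = 3237.50
Round up: n₂ = 3238.

n = 3238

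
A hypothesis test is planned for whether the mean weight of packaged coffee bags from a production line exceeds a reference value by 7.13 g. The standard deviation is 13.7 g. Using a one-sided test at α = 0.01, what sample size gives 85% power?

For a one-sample z-test, n = ((z_α + z_β)·σ/δ)².
z_α = 2.326 (one-sided α = 0.01); z_β = 1.036 (power 85% → β = 0.15).
n = (3.362 × 13.7 / 7.13)² = 41.73
Round up: n = 42.

42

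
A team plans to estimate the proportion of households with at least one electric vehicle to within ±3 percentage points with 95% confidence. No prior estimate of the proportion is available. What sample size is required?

For a proportion with margin E = 0.03 at 95% confidence, z = 1.960.
With no prior estimate, use p = 0.5, which maximizes p(1−p) at 0.25.
n = 0.25 × (z/E)² = 0.25 × (1.960/0.03)² = 1067.11
Round up: n = 1068.

1068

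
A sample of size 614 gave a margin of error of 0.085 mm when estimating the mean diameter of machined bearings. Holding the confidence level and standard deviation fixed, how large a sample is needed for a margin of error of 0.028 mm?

5659

Margin of error scales as 1/√n, so n₂ = n₁·(E₁/E₂)².
n₂ = 614 × (0.085/0.028)² = 614 × 9.216 = 5658.62
Round up: n₂ = 5659.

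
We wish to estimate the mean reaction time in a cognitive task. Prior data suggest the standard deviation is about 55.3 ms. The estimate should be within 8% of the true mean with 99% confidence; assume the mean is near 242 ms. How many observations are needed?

n = 55

For a mean, the margin of error is E = z·σ/√n, so n = (zσ/E)².
At 99% confidence, z = 2.576.
E = 8% of 242 = 19.36 ms.
n = (2.576 × 55.3 / 19.36)² = 54.14
Round up: n = 55.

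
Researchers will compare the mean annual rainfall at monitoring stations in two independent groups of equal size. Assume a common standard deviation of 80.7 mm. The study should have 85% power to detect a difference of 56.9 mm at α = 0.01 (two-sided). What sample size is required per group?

53 per group

For two equal groups, n per group = 2·((z_{α/2} + z_β)·σ/δ)².
z_{α/2} = 2.576; z_β = 1.036 (power 85%).
n = 2 × (3.612 × 80.7 / 56.9)² = 2 × 26.24 = 52.48
Round up: n = 53 per group.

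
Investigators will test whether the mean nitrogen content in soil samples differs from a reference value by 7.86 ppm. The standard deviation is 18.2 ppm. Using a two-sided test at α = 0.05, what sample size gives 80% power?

For a one-sample z-test, n = ((z_{α/2} + z_β)·σ/δ)².
z_{α/2} = 1.960 (two-sided α = 0.05); z_β = 0.842 (power 80% → β = 0.2).
n = (2.802 × 18.2 / 7.86)² = 42.10
Round up: n = 43.

n = 43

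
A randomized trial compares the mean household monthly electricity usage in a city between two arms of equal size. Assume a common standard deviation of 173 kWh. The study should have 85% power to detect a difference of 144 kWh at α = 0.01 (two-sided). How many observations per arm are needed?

For two equal groups, n per group = 2·((z_{α/2} + z_β)·σ/δ)².
z_{α/2} = 2.576; z_β = 1.036 (power 85%).
n = 2 × (3.612 × 173 / 144)² = 2 × 18.83 = 37.66
Round up: n = 38 per group.

38 per group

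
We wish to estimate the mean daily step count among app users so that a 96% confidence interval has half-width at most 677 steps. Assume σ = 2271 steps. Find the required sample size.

For a mean, the margin of error is E = z·σ/√n, so n = (zσ/E)².
At 96% confidence, z = 2.054.
n = (2.054 × 2271 / 677)² = 47.47
Round up: n = 48.

48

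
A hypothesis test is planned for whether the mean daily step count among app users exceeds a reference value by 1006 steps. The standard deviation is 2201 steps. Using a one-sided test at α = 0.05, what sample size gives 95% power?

52

For a one-sample z-test, n = ((z_α + z_β)·σ/δ)².
z_α = 1.645 (one-sided α = 0.05); z_β = 1.645 (power 95% → β = 0.05).
n = (3.290 × 2201 / 1006)² = 51.81
Round up: n = 52.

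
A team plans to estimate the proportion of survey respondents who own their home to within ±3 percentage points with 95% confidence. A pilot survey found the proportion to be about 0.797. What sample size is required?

For a proportion with margin E = 0.03 at 95% confidence, z = 1.960.
n = p̂(1−p̂)(z/E)² = 0.797 × 0.203 × (1.960/0.03)² = 690.60
Round up: n = 691.

691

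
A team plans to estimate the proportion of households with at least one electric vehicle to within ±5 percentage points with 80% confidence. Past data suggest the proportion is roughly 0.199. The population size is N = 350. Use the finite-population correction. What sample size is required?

81

For a proportion with margin E = 0.05 at 80% confidence, z = 1.282.
n = p̂(1−p̂)(z/E)² = 0.199 × 0.801 × (1.282/0.05)² = 104.79 — call this n₀.
Finite-population correction with N = 350: n = n₀ / (1 + (n₀−1)/N) = 104.79 / 1.297 = 80.79
Round up: n = 81.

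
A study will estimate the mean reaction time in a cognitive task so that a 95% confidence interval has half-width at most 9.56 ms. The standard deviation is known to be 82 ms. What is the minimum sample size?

For a mean, the margin of error is E = z·σ/√n, so n = (zσ/E)².
At 95% confidence, z = 1.960.
n = (1.960 × 82 / 9.56)² = 282.63
Round up: n = 283.

283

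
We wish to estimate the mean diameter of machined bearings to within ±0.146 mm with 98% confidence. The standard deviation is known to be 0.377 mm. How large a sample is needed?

For a mean, the margin of error is E = z·σ/√n, so n = (zσ/E)².
At 98% confidence, z = 2.326.
n = (2.326 × 0.377 / 0.146)² = 36.07
Round up: n = 37.

37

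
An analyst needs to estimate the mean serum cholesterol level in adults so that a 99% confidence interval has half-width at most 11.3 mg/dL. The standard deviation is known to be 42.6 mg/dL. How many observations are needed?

n = 95

For a mean, the margin of error is E = z·σ/√n, so n = (zσ/E)².
At 99% confidence, z = 2.576.
n = (2.576 × 42.6 / 11.3)² = 94.31
Round up: n = 95.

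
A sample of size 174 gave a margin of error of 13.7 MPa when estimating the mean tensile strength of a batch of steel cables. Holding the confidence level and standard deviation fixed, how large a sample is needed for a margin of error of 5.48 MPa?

Margin of error scales as 1/√n, so n₂ = n₁·(E₁/E₂)².
n₂ = 174 × (13.7/5.48)² = 174 × 6.25 = 1087.50
Round up: n₂ = 1088.

1088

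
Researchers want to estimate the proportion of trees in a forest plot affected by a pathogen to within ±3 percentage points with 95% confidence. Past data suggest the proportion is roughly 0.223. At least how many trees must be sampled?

For a proportion with margin E = 0.03 at 95% confidence, z = 1.960.
n = p̂(1−p̂)(z/E)² = 0.223 × 0.777 × (1.960/0.03)² = 739.60
Round up: n = 740.

n = 740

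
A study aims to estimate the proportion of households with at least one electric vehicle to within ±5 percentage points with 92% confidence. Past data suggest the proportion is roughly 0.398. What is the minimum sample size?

For a proportion with margin E = 0.05 at 92% confidence, z = 1.751.
n = p̂(1−p̂)(z/E)² = 0.398 × 0.602 × (1.751/0.05)² = 293.84
Round up: n = 294.

294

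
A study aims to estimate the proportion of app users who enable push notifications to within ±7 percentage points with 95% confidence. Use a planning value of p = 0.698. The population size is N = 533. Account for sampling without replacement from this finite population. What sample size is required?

For a proportion with margin E = 0.07 at 95% confidence, z = 1.960.
n = p̂(1−p̂)(z/E)² = 0.698 × 0.302 × (1.960/0.07)² = 165.26 — call this n₀.
Finite-population correction with N = 533: n = n₀ / (1 + (n₀−1)/N) = 165.26 / 1.308 = 126.35
Round up: n = 127.

127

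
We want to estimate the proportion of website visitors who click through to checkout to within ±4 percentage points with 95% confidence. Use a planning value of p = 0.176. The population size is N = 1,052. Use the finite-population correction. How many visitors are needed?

262

For a proportion with margin E = 0.04 at 95% confidence, z = 1.960.
n = p̂(1−p̂)(z/E)² = 0.176 × 0.824 × (1.960/0.04)² = 348.20 — call this n₀.
Finite-population correction with N = 1,052: n = n₀ / (1 + (n₀−1)/N) = 348.20 / 1.33 = 261.80
Round up: n = 262.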